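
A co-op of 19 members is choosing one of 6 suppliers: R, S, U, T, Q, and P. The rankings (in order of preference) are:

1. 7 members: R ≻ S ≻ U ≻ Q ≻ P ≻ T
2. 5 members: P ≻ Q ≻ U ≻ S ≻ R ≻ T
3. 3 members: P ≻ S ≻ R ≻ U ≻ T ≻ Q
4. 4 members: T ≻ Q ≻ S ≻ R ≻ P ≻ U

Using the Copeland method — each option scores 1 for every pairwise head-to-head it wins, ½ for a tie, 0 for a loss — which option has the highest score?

R: beats U, T, Q, and P; loses to S → score 4.
S: beats R, U, T, Q, and P → score 5.
U: beats T and Q; loses to R, S, and P → score 2.
T: loses to R, S, U, Q, and P → score 0.
Q: beats T and P; loses to R, S, and U → score 2.
P: beats U and T; loses to R, S, and Q → score 2.
S has the best pairwise record.

S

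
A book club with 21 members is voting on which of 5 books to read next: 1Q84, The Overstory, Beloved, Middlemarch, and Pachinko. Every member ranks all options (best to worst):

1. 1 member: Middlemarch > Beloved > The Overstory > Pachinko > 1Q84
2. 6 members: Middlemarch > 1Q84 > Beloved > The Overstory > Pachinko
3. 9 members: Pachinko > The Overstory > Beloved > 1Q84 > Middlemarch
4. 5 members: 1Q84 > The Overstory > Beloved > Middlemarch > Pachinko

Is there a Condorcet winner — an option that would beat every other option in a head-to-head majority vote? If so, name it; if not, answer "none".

1Q84 vs The Overstory: 11–10 for 1Q84.
1Q84 vs Beloved: 11–10 for 1Q84.
1Q84 vs Middlemarch: 14–7 for 1Q84.
1Q84 vs Pachinko: 11–10 for 1Q84.
1Q84 beats every other option head-to-head.

1Q84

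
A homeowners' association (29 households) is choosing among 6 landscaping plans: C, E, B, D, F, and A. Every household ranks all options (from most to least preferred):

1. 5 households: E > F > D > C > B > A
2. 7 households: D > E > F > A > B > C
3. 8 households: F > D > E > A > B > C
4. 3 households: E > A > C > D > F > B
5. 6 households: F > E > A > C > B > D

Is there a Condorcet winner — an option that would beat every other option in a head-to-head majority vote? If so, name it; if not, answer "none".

Checking pairwise contests:
E beats C 29–0.
D beats E 15–14.
E beats B 29–0.
F beats D 19–10.
E beats F 15–14.
E beats A 29–0.
Every option loses at least one head-to-head, so there is no Condorcet winner.

none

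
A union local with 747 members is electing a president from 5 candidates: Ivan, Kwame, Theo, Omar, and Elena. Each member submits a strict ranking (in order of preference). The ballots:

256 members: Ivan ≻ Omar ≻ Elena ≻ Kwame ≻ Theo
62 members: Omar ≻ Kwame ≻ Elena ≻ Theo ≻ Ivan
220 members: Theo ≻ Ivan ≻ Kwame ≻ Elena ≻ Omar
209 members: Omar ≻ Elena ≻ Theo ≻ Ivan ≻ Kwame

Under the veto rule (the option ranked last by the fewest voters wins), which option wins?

Last-place votes: Ivan 62, Kwame 209, Theo 256, Omar 220, Elena 0.
Elena is ranked last by the fewest voters, so Elena wins.

Elena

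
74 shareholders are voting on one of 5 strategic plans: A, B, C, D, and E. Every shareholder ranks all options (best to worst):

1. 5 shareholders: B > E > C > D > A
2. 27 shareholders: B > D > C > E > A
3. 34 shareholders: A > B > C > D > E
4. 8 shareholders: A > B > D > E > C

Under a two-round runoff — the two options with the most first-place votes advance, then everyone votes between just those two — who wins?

Round 1 first-place votes: A 42, B 32, C 0, D 0, E 0.
A and B advance.
Runoff: A is preferred to B by 42 voters; B by 32.
A wins the runoff.

A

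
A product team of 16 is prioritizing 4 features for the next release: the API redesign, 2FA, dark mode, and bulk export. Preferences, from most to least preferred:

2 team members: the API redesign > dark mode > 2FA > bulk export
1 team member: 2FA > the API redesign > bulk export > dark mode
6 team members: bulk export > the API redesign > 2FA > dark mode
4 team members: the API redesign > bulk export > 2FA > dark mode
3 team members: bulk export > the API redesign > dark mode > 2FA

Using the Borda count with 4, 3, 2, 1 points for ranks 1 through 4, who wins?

the API redesign

the API redesign: 2·4 + 1·3 + 6·3 + 4·4 + 3·3 = 54
2FA: 2·2 + 1·4 + 6·2 + 4·2 + 3·1 = 31
dark mode: 2·3 + 1·1 + 6·1 + 4·1 + 3·2 = 23
bulk export: 2·1 + 1·2 + 6·4 + 4·3 + 3·4 = 52
the API redesign has the highest Borda score (54).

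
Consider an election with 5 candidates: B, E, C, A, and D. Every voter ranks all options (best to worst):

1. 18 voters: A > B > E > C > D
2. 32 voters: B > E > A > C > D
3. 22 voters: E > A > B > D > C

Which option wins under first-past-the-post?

B

First-place votes: B 32, E 22, C 0, A 18, D 0.
B has the most first-place votes.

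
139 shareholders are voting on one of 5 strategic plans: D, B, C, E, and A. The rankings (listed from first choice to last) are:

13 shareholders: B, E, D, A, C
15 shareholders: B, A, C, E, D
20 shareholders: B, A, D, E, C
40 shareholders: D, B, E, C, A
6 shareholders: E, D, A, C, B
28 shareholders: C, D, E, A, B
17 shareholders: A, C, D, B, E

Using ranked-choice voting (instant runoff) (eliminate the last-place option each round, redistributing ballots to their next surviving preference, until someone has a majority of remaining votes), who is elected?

D

Round 1: D 40, B 48, C 28, E 6, A 17. Eliminate E.
Round 2: D 46, B 48, C 28, A 17. Eliminate A.
Round 3: D 46, B 48, C 45. Eliminate C.
Round 4: D 91, B 48. D has a majority.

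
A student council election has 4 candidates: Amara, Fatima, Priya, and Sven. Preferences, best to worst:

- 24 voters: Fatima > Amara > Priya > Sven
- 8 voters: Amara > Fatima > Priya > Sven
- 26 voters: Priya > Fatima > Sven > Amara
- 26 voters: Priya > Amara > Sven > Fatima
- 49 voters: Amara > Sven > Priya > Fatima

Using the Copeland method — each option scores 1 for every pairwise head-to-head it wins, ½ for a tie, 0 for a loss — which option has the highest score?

Amara

Amara: beats Fatima, Priya, and Sven → score 3.
Fatima: loses to Amara, Priya, and Sven → score 0.
Priya: beats Fatima and Sven; loses to Amara → score 2.
Sven: beats Fatima; loses to Amara and Priya → score 1.
Amara has the best pairwise record.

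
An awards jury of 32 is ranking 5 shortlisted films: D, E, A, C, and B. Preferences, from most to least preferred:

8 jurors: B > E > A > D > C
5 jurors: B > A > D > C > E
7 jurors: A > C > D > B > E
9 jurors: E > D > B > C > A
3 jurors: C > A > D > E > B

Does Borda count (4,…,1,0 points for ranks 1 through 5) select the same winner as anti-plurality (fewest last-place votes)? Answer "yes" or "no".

Borda — scores: D 65, E 63, A 68, C 47, B 77. Winner: B.
Anti-plurality — last-place votes: D 0, E 12, A 9, C 8, B 3. Winner: D.
The two methods disagree.

no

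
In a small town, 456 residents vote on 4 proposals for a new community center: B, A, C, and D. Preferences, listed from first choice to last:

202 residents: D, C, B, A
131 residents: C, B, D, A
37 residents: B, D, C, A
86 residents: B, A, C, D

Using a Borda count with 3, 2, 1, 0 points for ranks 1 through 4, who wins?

C

B: 202·1 + 131·2 + 37·3 + 86·3 = 833
A: 202·0 + 131·0 + 37·0 + 86·2 = 172
C: 202·2 + 131·3 + 37·1 + 86·1 = 920
D: 202·3 + 131·1 + 37·2 + 86·0 = 811
C has the highest Borda score (920).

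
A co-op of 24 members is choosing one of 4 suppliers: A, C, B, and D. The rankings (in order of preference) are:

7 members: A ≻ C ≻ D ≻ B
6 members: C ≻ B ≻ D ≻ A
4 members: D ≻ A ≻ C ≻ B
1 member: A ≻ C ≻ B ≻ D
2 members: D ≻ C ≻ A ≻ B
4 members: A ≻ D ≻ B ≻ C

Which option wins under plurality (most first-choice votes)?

A

First-place votes: A 12, C 6, B 0, D 6.
A has the most first-place votes.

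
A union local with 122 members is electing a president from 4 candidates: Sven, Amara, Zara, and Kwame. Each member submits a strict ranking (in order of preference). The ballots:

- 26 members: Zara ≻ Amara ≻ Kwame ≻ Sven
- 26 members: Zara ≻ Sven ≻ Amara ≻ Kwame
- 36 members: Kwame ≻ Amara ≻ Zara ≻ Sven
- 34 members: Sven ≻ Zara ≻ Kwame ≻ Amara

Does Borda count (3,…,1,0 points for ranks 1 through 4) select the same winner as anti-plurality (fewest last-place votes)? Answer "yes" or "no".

Borda — scores: Sven 154, Amara 150, Zara 260, Kwame 168. Winner: Zara.
Anti-plurality — last-place votes: Sven 62, Amara 34, Zara 0, Kwame 26. Winner: Zara.
The two methods agree.

yes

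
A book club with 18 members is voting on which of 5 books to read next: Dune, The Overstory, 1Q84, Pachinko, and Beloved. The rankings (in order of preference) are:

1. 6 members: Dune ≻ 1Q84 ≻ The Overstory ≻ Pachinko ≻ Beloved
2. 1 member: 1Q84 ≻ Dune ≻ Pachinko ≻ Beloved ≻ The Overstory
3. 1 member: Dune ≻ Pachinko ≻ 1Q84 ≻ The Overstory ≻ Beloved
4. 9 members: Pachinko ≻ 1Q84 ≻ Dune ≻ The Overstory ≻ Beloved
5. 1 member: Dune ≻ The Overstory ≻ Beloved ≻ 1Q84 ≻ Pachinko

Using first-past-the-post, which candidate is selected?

Pachinko

First-place votes: Dune 8, The Overstory 0, 1Q84 1, Pachinko 9, Beloved 0.
Pachinko has the most first-place votes.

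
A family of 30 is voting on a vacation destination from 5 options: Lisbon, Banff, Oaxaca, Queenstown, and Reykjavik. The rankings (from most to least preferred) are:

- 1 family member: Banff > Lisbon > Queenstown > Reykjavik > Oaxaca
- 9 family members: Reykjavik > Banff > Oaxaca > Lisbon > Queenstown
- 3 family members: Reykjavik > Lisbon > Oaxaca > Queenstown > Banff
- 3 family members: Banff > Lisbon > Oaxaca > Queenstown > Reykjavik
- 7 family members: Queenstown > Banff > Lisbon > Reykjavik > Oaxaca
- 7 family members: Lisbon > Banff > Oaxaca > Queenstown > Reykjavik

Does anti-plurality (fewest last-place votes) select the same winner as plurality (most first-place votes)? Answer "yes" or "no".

no

Anti-plurality — last-place votes: Lisbon 0, Banff 3, Oaxaca 8, Queenstown 9, Reykjavik 10. Winner: Lisbon.
Plurality — first-place votes: Lisbon 7, Banff 4, Oaxaca 0, Queenstown 7, Reykjavik 12. Winner: Reykjavik.
The two methods disagree.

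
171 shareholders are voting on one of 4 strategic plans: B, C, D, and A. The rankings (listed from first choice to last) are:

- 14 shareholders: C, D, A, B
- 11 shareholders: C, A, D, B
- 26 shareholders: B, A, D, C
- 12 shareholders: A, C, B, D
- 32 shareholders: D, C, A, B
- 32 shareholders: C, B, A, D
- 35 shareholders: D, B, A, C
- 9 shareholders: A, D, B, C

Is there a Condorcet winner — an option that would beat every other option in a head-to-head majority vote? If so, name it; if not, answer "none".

none

Checking pairwise contests:
C beats B 101–70.
D beats C 102–69.
A beats D 90–81.
B beats A 93–78.
Every option loses at least one head-to-head, so there is no Condorcet winner.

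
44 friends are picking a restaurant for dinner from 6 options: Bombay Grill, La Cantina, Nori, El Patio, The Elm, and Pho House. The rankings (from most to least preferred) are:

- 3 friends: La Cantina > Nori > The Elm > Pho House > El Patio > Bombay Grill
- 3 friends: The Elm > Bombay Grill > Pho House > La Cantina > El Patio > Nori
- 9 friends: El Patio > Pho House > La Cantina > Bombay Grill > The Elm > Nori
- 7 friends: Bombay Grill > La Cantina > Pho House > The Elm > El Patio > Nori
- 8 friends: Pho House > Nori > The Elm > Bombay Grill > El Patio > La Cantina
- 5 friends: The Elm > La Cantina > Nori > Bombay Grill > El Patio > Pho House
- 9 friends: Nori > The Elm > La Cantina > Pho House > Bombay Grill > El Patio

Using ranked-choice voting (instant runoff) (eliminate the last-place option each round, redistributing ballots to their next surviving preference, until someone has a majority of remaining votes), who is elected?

Round 1: Bombay Grill 7, La Cantina 3, Nori 9, El Patio 9, The Elm 8, Pho House 8. Eliminate La Cantina.
Round 2: Bombay Grill 7, Nori 12, El Patio 9, The Elm 8, Pho House 8. Eliminate Bombay Grill.
Round 3: Nori 12, El Patio 9, The Elm 8, Pho House 15. Eliminate The Elm.
Round 4: Nori 17, El Patio 9, Pho House 18. Eliminate El Patio.
Round 5: Nori 17, Pho House 27. Pho House has a majority.

Pho House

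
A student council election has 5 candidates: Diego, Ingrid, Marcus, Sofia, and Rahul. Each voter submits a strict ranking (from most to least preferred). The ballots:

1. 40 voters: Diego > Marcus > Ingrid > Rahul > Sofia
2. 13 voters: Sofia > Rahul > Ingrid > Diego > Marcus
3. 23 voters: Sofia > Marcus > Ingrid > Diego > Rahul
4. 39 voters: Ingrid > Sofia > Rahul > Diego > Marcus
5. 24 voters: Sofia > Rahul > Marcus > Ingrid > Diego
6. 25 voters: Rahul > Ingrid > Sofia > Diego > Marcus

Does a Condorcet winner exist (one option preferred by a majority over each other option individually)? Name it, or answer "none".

none

Checking pairwise contests:
Ingrid beats Diego 124–40.
Marcus beats Ingrid 87–77.
Diego beats Marcus 117–47.
Ingrid beats Sofia 104–60.
Ingrid beats Rahul 102–62.
Every option loses at least one head-to-head, so there is no Condorcet winner.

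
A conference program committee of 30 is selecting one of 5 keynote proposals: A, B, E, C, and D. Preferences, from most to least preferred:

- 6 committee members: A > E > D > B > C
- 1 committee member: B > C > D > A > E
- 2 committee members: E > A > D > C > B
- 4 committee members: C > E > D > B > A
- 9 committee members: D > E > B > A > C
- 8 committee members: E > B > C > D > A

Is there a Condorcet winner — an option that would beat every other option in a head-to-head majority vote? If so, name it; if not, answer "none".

E

E vs A: 23–7 for E.
E vs B: 29–1 for E.
E vs C: 25–5 for E.
E vs D: 20–10 for E.
E beats every other option head-to-head.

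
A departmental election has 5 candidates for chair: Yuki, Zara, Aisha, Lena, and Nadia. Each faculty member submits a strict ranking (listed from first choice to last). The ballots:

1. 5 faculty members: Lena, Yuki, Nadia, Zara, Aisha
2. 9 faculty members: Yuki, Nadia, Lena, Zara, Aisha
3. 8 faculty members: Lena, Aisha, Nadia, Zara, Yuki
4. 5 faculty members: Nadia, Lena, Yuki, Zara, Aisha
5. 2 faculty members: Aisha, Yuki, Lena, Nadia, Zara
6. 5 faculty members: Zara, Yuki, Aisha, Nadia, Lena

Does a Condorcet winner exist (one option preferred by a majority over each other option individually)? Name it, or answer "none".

none

Checking pairwise contests:
Lena beats Yuki 18–16.
Yuki beats Zara 21–13.
Yuki beats Aisha 24–10.
Nadia beats Lena 19–15.
Yuki beats Nadia 21–13.
Every option loses at least one head-to-head, so there is no Condorcet winner.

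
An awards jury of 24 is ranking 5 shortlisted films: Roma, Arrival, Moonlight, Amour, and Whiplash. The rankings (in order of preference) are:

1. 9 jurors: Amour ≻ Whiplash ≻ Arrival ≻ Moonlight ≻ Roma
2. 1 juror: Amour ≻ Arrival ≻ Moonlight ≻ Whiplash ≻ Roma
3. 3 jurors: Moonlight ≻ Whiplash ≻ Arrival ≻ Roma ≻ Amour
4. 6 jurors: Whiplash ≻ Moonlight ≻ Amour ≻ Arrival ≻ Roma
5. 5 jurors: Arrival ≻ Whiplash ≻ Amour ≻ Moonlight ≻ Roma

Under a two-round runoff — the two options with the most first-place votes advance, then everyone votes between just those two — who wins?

Whiplash

Round 1 first-place votes: Roma 0, Arrival 5, Moonlight 3, Amour 10, Whiplash 6.
Amour and Whiplash advance.
Runoff: Amour is preferred to Whiplash by 10 voters; Whiplash by 14.
Whiplash wins the runoff.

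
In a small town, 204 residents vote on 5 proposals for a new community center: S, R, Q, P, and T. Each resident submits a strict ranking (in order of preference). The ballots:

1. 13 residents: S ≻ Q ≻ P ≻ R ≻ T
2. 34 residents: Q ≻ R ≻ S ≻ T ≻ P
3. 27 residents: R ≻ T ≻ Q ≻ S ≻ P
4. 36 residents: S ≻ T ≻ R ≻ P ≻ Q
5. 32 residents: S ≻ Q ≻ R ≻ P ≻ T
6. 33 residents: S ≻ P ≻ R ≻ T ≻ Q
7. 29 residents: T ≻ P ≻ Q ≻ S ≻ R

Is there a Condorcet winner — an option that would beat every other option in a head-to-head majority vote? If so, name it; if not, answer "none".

S vs R: 143–61 for S.
S vs Q: 114–90 for S.
S vs P: 175–29 for S.
S vs T: 148–56 for S.
S beats every other option head-to-head.

S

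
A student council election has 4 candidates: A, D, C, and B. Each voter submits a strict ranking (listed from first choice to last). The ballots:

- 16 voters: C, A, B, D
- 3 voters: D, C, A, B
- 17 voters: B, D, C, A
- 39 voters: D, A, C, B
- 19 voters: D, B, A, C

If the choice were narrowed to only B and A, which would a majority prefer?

A

Voters preferring B to A: 36; preferring A to B: 58.
A wins the head-to-head.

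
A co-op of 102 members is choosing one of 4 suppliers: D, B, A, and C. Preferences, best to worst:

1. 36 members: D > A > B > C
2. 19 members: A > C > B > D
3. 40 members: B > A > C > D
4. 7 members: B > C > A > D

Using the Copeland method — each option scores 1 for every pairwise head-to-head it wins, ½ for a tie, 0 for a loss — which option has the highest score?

A

D: loses to B, A, and C → score 0.
B: beats D and C; loses to A → score 2.
A: beats D, B, and C → score 3.
C: beats D; loses to B and A → score 1.
A has the best pairwise record.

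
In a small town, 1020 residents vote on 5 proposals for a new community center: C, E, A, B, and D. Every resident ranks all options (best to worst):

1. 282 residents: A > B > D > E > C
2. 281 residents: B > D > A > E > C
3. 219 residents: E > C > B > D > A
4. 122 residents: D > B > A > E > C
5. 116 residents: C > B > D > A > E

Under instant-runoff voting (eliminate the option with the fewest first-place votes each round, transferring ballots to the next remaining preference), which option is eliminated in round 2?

Round 1: C 116, E 219, A 282, B 281, D 122. Eliminate C.
Round 2: E 219, A 282, B 397, D 122. Eliminate D.

D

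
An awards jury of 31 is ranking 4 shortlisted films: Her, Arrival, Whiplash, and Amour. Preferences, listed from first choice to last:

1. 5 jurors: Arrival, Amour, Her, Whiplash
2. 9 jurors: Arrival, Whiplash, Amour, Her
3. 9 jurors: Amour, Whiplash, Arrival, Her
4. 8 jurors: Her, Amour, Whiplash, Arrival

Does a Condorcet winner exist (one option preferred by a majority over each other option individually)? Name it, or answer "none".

Amour vs Her: 23–8 for Amour.
Amour vs Arrival: 17–14 for Amour.
Amour vs Whiplash: 22–9 for Amour.
Amour beats every other option head-to-head.

Amour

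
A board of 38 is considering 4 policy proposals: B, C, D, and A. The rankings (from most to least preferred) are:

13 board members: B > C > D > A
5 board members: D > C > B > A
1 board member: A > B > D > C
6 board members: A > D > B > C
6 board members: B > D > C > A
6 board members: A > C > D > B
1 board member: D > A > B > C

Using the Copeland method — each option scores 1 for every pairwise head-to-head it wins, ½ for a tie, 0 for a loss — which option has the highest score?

B

B: beats C, D, and A → score 3.
C: beats A; ties D; loses to B → score 1.5.
D: beats A; ties C; loses to B → score 1.5.
A: loses to B, C, and D → score 0.
B has the best pairwise record.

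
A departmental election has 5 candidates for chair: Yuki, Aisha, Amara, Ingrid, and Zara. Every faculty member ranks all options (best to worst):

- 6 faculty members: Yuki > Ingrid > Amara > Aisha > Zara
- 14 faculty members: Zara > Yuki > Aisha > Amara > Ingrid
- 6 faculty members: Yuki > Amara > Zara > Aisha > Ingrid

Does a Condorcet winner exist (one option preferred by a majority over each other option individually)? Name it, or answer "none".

Zara

Zara vs Yuki: 14–12 for Zara.
Zara vs Aisha: 20–6 for Zara.
Zara vs Amara: 14–12 for Zara.
Zara vs Ingrid: 20–6 for Zara.
Zara beats every other option head-to-head.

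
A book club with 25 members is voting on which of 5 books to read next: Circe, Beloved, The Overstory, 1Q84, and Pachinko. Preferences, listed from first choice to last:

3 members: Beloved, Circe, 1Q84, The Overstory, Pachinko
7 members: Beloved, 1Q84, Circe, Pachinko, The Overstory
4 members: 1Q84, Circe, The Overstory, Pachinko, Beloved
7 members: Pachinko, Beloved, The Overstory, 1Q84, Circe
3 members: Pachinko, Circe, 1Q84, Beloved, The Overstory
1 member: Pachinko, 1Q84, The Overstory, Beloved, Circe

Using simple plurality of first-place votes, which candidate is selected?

Pachinko

First-place votes: Circe 0, Beloved 10, The Overstory 0, 1Q84 4, Pachinko 11.
Pachinko has the most first-place votes.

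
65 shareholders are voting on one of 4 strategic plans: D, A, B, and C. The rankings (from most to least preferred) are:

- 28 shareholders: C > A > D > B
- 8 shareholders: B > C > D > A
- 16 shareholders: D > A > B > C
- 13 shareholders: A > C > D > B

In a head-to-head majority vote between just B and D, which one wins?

Voters preferring B to D: 8; preferring D to B: 57.
D wins the head-to-head.

D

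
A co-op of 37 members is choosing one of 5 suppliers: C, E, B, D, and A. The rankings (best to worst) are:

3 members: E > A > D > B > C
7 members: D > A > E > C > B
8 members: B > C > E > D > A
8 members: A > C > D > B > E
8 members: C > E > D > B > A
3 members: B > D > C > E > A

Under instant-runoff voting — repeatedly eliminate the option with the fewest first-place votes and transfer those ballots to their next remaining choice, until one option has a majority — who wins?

Round 1: C 8, E 3, B 11, D 7, A 8. Eliminate E.
Round 2: C 8, B 11, D 7, A 11. Eliminate D.
Round 3: C 8, B 11, A 18. Eliminate C.
Round 4: B 19, A 18. B has a majority.

B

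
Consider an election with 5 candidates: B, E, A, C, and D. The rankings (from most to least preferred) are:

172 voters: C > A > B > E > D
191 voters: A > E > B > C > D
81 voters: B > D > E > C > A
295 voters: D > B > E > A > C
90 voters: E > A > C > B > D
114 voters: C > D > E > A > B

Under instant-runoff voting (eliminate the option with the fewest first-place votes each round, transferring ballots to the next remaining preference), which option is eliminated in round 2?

Round 1: B 81, E 90, A 191, C 286, D 295. Eliminate B.
Round 2: E 90, A 191, C 286, D 376. Eliminate E.

E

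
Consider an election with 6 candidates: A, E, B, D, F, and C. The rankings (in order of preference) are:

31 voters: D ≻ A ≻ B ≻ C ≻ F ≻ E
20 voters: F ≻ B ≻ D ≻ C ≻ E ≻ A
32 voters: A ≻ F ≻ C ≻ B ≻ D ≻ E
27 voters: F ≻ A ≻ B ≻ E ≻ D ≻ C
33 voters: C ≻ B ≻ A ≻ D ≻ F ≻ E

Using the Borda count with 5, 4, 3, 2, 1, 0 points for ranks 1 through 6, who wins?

A: 31·4 + 20·0 + 32·5 + 27·4 + 33·3 = 491
E: 31·0 + 20·1 + 32·0 + 27·2 + 33·0 = 74
B: 31·3 + 20·4 + 32·2 + 27·3 + 33·4 = 450
D: 31·5 + 20·3 + 32·1 + 27·1 + 33·2 = 340
F: 31·1 + 20·5 + 32·4 + 27·5 + 33·1 = 427
C: 31·2 + 20·2 + 32·3 + 27·0 + 33·5 = 363
A has the highest Borda score (491).

A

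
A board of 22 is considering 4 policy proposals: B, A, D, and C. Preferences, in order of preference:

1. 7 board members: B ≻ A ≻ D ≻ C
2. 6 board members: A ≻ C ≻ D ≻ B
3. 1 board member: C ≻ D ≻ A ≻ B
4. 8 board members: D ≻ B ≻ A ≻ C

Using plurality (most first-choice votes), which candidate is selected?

D

First-place votes: B 7, A 6, D 8, C 1.
D has the most first-place votes.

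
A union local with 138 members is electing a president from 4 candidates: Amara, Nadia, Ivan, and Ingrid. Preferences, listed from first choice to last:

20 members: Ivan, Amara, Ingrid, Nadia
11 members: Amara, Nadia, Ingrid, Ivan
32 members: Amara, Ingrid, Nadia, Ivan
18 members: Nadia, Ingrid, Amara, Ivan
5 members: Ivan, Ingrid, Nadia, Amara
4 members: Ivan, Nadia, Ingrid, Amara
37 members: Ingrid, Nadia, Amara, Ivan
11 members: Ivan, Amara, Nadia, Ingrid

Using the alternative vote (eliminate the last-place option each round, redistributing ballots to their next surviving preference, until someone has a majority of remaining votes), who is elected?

Round 1: Amara 43, Nadia 18, Ivan 40, Ingrid 37. Eliminate Nadia.
Round 2: Amara 43, Ivan 40, Ingrid 55. Eliminate Ivan.
Round 3: Amara 74, Ingrid 64. Amara has a majority.

Amara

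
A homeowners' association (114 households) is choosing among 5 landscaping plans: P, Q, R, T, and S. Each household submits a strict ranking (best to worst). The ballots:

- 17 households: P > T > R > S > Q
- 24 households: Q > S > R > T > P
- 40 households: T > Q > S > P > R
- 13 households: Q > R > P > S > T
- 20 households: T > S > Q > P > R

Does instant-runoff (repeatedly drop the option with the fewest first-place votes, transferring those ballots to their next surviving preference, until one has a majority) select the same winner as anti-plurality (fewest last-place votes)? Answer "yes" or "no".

Instant-runoff — R1 P 17, Q 37, R 0, T 60, S 0 (T winner). Winner: T.
Anti-plurality — last-place votes: P 24, Q 17, R 60, T 13, S 0. Winner: S.
The two methods disagree.

no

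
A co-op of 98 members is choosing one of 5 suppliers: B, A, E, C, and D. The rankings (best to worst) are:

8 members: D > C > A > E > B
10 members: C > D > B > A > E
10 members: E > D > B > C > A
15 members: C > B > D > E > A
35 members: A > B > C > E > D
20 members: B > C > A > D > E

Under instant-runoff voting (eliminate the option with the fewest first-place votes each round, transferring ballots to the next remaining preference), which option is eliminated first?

D

Round 1: B 20, A 35, E 10, C 25, D 8. Eliminate D.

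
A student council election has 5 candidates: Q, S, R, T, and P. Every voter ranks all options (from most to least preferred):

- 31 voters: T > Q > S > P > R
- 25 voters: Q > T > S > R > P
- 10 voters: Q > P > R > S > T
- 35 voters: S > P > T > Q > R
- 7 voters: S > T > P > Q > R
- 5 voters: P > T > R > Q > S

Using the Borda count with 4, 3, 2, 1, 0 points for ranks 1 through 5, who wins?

T

Q: 31·3 + 25·4 + 10·4 + 35·1 + 7·1 + 5·1 = 280
S: 31·2 + 25·2 + 10·1 + 35·4 + 7·4 + 5·0 = 290
R: 31·0 + 25·1 + 10·2 + 35·0 + 7·0 + 5·2 = 55
T: 31·4 + 25·3 + 10·0 + 35·2 + 7·3 + 5·3 = 305
P: 31·1 + 25·0 + 10·3 + 35·3 + 7·2 + 5·4 = 200
T has the highest Borda score (305).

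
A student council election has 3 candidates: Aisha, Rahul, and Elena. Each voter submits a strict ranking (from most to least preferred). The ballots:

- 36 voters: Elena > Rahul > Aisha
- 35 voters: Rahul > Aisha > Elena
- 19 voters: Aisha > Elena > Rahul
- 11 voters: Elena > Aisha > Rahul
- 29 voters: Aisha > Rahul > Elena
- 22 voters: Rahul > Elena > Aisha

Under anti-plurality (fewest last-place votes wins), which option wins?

Last-place votes: Aisha 58, Rahul 30, Elena 64.
Rahul is ranked last by the fewest voters, so Rahul wins.

Rahul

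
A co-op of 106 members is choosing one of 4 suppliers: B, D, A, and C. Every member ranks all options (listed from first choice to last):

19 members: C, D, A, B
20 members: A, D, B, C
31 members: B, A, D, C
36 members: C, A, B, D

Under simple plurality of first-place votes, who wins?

First-place votes: B 31, D 0, A 20, C 55.
C has the most first-place votes.

C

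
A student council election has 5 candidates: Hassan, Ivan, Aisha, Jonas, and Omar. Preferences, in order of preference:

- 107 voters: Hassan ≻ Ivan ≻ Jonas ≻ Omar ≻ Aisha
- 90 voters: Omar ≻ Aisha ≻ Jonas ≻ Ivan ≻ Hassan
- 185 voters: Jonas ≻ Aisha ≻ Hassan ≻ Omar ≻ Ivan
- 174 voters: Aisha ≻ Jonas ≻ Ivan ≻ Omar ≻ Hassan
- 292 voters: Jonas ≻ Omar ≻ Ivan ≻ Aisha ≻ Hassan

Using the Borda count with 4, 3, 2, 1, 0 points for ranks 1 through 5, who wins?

Hassan: 107·4 + 90·0 + 185·2 + 174·0 + 292·0 = 798
Ivan: 107·3 + 90·1 + 185·0 + 174·2 + 292·2 = 1343
Aisha: 107·0 + 90·3 + 185·3 + 174·4 + 292·1 = 1813
Jonas: 107·2 + 90·2 + 185·4 + 174·3 + 292·4 = 2824
Omar: 107·1 + 90·4 + 185·1 + 174·1 + 292·3 = 1702
Jonas has the highest Borda score (2824).

Jonas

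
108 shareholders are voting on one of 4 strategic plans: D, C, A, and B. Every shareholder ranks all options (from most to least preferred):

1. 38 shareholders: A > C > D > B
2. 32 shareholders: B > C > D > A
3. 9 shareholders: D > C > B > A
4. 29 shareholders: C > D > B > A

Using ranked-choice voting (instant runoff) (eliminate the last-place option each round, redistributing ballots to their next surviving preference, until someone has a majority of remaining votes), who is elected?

Round 1: D 9, C 29, A 38, B 32. Eliminate D.
Round 2: C 38, A 38, B 32. Eliminate B.
Round 3: C 70, A 38. C has a majority.

C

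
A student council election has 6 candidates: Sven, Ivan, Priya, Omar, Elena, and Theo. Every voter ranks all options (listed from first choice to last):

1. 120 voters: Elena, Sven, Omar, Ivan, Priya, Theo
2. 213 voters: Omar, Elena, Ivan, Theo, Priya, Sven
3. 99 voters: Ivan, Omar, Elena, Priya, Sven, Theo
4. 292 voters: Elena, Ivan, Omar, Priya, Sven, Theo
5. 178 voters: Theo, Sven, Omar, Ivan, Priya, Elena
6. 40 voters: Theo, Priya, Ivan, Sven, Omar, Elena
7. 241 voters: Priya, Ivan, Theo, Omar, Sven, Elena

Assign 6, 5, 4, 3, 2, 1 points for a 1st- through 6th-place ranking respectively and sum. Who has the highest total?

Sven: 120·5 + 213·1 + 99·2 + 292·2 + 178·5 + 40·3 + 241·2 = 3087
Ivan: 120·3 + 213·4 + 99·6 + 292·5 + 178·3 + 40·4 + 241·5 = 5165
Priya: 120·2 + 213·2 + 99·3 + 292·3 + 178·2 + 40·5 + 241·6 = 3841
Omar: 120·4 + 213·6 + 99·5 + 292·4 + 178·4 + 40·2 + 241·3 = 4936
Elena: 120·6 + 213·5 + 99·4 + 292·6 + 178·1 + 40·1 + 241·1 = 4392
Theo: 120·1 + 213·3 + 99·1 + 292·1 + 178·6 + 40·6 + 241·4 = 3422
Ivan has the highest Borda score (5165).

Ivan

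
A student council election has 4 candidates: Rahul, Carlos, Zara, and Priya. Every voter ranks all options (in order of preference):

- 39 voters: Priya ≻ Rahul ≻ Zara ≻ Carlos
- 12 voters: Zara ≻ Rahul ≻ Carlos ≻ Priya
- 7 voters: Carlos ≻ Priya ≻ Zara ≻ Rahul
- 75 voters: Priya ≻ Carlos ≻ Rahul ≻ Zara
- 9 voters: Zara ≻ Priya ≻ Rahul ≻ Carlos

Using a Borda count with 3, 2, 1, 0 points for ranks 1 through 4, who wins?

Rahul: 39·2 + 12·2 + 7·0 + 75·1 + 9·1 = 186
Carlos: 39·0 + 12·1 + 7·3 + 75·2 + 9·0 = 183
Zara: 39·1 + 12·3 + 7·1 + 75·0 + 9·3 = 109
Priya: 39·3 + 12·0 + 7·2 + 75·3 + 9·2 = 374
Priya has the highest Borda score (374).

Priya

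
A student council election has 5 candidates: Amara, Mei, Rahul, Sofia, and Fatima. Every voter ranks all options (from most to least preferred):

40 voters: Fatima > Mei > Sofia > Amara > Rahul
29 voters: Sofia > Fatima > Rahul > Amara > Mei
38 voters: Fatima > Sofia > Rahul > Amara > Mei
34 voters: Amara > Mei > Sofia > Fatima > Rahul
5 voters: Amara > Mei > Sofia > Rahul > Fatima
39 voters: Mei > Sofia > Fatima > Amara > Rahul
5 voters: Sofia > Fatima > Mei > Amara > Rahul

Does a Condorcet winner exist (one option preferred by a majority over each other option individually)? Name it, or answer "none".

none

Checking pairwise contests:
Sofia beats Amara 151–39.
Amara beats Mei 106–84.
Amara beats Rahul 123–67.
Mei beats Sofia 118–72.
Sofia beats Fatima 112–78.
Every option loses at least one head-to-head, so there is no Condorcet winner.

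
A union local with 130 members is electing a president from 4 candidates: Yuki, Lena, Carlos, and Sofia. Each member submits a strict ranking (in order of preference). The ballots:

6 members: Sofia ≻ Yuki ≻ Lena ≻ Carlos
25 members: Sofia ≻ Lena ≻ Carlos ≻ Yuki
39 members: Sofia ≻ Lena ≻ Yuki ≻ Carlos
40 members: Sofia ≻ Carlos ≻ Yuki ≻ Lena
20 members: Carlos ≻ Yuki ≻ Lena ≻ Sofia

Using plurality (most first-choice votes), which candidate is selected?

Sofia

First-place votes: Yuki 0, Lena 0, Carlos 20, Sofia 110.
Sofia has the most first-place votes.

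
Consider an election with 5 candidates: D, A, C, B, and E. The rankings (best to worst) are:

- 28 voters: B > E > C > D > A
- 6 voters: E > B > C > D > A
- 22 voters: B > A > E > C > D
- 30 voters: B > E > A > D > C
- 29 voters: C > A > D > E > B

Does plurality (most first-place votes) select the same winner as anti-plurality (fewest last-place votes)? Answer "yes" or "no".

no

Plurality — first-place votes: D 0, A 0, C 29, B 80, E 6. Winner: B.
Anti-plurality — last-place votes: D 22, A 34, C 30, B 29, E 0. Winner: E.
The two methods disagree.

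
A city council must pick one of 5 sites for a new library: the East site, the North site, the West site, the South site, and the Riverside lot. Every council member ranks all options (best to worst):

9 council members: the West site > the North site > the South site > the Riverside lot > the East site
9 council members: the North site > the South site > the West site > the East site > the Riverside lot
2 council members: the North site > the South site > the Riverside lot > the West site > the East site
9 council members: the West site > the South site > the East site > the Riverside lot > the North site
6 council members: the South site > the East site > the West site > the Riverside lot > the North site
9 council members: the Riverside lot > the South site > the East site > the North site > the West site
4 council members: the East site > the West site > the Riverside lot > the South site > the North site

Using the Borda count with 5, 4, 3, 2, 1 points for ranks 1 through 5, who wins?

the South site

the East site: 9·1 + 9·2 + 2·1 + 9·3 + 6·4 + 9·3 + 4·5 = 127
the North site: 9·4 + 9·5 + 2·5 + 9·1 + 6·1 + 9·2 + 4·1 = 128
the West site: 9·5 + 9·3 + 2·2 + 9·5 + 6·3 + 9·1 + 4·4 = 164
the South site: 9·3 + 9·4 + 2·4 + 9·4 + 6·5 + 9·4 + 4·2 = 181
the Riverside lot: 9·2 + 9·1 + 2·3 + 9·2 + 6·2 + 9·5 + 4·3 = 120
the South site has the highest Borda score (181).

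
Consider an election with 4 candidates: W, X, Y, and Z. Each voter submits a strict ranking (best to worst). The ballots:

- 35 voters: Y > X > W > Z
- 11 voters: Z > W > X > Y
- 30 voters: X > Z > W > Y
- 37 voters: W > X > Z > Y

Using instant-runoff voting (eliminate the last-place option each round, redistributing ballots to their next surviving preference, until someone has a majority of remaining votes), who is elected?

Round 1: W 37, X 30, Y 35, Z 11. Eliminate Z.
Round 2: W 48, X 30, Y 35. Eliminate X.
Round 3: W 78, Y 35. W has a majority.

W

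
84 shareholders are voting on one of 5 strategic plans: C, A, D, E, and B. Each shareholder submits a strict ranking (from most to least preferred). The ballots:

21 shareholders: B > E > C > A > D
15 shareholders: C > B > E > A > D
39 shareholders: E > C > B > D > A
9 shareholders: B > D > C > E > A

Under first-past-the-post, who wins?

First-place votes: C 15, A 0, D 0, E 39, B 30.
E has the most first-place votes.

E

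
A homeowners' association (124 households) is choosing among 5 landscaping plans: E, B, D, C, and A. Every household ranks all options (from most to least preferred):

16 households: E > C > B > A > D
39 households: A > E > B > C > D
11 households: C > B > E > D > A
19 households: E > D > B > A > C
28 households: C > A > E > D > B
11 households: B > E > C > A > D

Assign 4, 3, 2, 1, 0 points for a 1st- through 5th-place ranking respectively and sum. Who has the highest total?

E: 16·4 + 39·3 + 11·2 + 19·4 + 28·2 + 11·3 = 368
B: 16·2 + 39·2 + 11·3 + 19·2 + 28·0 + 11·4 = 225
D: 16·0 + 39·0 + 11·1 + 19·3 + 28·1 + 11·0 = 96
C: 16·3 + 39·1 + 11·4 + 19·0 + 28·4 + 11·2 = 265
A: 16·1 + 39·4 + 11·0 + 19·1 + 28·3 + 11·1 = 286
E has the highest Borda score (368).

E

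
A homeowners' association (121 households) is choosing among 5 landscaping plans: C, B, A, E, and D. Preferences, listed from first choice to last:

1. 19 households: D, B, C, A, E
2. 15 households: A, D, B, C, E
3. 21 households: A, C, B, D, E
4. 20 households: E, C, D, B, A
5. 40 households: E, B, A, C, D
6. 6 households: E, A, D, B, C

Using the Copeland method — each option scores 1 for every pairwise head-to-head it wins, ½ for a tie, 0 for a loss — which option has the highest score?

C: beats D; loses to B, A, and E → score 1.
B: beats C, A, and D; loses to E → score 3.
A: beats C and D; loses to B and E → score 2.
E: beats C, B, A, and D → score 4.
D: loses to C, B, A, and E → score 0.
E has the best pairwise record.

E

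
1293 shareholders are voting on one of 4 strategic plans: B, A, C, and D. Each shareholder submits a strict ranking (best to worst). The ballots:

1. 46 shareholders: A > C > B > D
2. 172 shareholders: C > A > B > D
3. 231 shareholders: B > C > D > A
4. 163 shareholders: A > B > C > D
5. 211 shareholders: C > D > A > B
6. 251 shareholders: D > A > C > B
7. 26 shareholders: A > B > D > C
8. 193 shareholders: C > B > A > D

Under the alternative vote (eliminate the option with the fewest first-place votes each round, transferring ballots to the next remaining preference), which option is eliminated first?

Round 1: B 231, A 235, C 576, D 251. Eliminate B.

B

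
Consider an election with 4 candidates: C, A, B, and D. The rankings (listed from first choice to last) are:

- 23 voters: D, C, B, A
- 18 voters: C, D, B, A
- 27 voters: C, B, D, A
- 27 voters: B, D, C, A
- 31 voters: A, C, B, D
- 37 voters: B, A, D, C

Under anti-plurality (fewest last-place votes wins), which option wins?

Last-place votes: C 37, A 95, B 0, D 31.
B is ranked last by the fewest voters, so B wins.

B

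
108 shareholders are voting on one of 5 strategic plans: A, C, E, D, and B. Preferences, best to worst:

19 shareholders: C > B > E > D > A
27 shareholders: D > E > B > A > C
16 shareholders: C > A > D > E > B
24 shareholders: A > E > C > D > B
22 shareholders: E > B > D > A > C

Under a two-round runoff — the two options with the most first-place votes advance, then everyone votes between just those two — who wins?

C

Round 1 first-place votes: A 24, C 35, E 22, D 27, B 0.
C and D advance.
Runoff: C is preferred to D by 59 voters; D by 49.
C wins the runoff.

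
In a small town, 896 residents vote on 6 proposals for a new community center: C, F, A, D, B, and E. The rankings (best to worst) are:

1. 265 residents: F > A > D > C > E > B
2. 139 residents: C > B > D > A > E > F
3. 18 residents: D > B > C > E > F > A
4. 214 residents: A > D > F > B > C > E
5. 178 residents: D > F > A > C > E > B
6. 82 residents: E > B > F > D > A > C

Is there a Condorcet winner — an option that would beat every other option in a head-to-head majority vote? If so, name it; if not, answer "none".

none

Checking pairwise contests:
F beats C 739–157.
D beats F 549–347.
F beats A 543–353.
A beats D 479–417.
C beats B 582–314.
C beats E 814–82.
Every option loses at least one head-to-head, so there is no Condorcet winner.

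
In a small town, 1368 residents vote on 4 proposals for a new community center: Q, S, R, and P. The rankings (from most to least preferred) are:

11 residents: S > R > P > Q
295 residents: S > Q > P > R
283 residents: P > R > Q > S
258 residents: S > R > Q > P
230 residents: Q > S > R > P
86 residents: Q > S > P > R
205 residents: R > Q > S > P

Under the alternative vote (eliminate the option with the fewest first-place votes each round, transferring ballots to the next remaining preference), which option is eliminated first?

Round 1: Q 316, S 564, R 205, P 283. Eliminate R.

R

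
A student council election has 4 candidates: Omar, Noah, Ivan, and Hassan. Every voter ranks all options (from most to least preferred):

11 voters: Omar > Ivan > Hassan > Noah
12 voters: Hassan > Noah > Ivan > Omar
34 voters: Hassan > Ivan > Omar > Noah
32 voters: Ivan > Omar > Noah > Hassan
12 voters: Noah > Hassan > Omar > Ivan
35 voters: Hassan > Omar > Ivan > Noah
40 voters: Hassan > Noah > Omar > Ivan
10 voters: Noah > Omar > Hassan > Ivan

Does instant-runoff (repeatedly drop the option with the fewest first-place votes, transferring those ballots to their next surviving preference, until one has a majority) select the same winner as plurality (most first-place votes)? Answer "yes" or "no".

Instant-runoff — R1 Omar 11, Noah 22, Ivan 32, Hassan 121 (Hassan winner). Winner: Hassan.
Plurality — first-place votes: Omar 11, Noah 22, Ivan 32, Hassan 121. Winner: Hassan.
The two methods agree.

yes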